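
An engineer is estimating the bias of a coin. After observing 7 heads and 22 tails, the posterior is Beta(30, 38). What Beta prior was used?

Beta(23, 16)

Under Beta–binomial conjugacy the posterior parameters are (a+s, b+f).
Subtract the data counts: 30−7=23, 38−22=16.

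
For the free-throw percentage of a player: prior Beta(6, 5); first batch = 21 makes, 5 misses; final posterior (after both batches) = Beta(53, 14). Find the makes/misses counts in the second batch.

Sequential conjugate updates are equivalent to a single update on the pooled data, so total successes = posterior α − prior α and total failures = posterior β − prior β.
Total across both batches: 53−6=47 makes, 14−5=9 misses.
Subtract the first batch: 47−21=26 makes and 9−5=4 misses.

26 makes and 4 misses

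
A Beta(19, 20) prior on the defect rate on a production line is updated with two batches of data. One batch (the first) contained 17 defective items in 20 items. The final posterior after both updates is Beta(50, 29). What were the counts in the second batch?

14 defective items and 6 good items

Because Beta–binomial updating is additive in the counts, the combined data contributed (α_post−α_prior, β_post−β_prior) successes and failures.
Total across both batches: 50−19=31 defective items, 29−20=9 good items.
Subtract the first batch: 31−17=14 defective items and 9−3=6 good items.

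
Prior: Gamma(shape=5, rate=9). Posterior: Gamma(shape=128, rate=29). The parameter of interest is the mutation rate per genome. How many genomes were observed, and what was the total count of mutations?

A Gamma(α, β) prior (rate parametrization) on a Poisson rate with n observations summing to S gives posterior Gamma(α+S, β+n).
Matching: Σxᵢ = 128 − 5 = 123 and n = 29 − 9 = 20.

n = 20 genomes with total 123 mutations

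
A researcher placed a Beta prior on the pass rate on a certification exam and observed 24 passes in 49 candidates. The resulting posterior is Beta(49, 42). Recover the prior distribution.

Beta is conjugate to the binomial likelihood: posterior = Beta(α+s, β+f).
Subtract the data counts: 49−24=25, 42−25=17.

Beta(25, 17)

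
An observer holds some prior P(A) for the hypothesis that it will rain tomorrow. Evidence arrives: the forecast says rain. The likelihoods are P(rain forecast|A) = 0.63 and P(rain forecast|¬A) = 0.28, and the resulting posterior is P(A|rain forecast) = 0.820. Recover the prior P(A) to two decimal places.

Bayes' rule in odds form gives O(A|E) = O(A)·[P(E|A)/P(E|¬A)], hence O(A) = O(A|E)/LR.
Posterior odds = 0.820/(1−0.820) = 4.5556. LR = 0.63/0.28 = 2.2500.
Prior odds = 4.5556/2.2500 = 2.0247, so P(A) = 2.0247/(1+2.0247) ≈ 0.67.

P(A) = 0.67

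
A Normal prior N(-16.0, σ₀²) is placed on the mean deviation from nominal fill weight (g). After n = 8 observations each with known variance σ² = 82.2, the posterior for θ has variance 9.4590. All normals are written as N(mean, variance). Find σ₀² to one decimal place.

Posterior precision equals prior precision plus data precision: 1/σ_n² = 1/σ₀² + n/σ².
So 1/σ₀² = 1/9.4590 − 8/82.2 = 0.105719 − 0.097324 = 0.008395.
Hence σ₀² = 1/0.008395 ≈ 119.1.

σ₀² = 119.1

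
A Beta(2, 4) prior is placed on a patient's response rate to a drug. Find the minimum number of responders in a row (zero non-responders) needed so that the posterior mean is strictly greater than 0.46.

k = 2

After k responders and 0 non-responders the posterior is Beta(2+k, 4), with mean (2+k)/(2+4+k).
Set (2+k)/(6+k) > 0.46 and solve: k > (0.46·6 − 2)/(1 − 0.46) = 1.407.
The smallest integer exceeding 1.407 is 2.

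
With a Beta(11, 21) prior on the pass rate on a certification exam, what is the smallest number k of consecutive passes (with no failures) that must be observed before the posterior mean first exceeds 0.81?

k = 79

After k passes and 0 failures the posterior is Beta(11+k, 21), with mean (11+k)/(11+21+k).
Set (11+k)/(32+k) > 0.81 and solve: k > (0.81·32 − 11)/(1 − 0.81) = 78.526.
The smallest integer exceeding 78.526 is 79.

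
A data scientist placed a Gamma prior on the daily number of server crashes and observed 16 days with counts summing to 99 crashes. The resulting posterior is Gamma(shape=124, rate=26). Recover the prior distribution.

A Gamma(α, β) prior (rate parametrization) on a Poisson rate with n observations summing to S gives posterior Gamma(α+S, β+n).
So α = 124 − 99 = 25 and β = 26 − 16 = 10.

Gamma(shape=25, rate=10)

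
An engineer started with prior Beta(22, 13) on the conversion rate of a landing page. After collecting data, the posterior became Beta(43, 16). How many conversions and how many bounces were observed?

21 conversions and 3 bounces

Under Beta–binomial conjugacy the posterior parameters are (α+s, β+f).
Match parameters: s=43−22=21, f=16−13=3.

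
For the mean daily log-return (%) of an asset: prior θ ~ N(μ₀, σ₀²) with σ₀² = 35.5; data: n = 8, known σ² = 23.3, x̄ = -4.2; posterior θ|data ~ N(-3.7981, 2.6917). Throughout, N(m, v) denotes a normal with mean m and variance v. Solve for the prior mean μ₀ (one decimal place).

μ₀ = 1.1

The posterior mean is a precision-weighted average: μ_n = (τ₀μ₀ + τ_data·x̄)/(τ₀+τ_data), with τ₀=1/σ₀² and τ_data=n/σ².
Here τ₀ = 1/35.5 = 0.028169 and τ_data = 8/23.3 = 0.343348, so τ_n = 0.371517.
Rearranging for μ₀: μ₀ = (μ_n·τ_n − τ_data·x̄)/τ₀ = (-3.7981·0.371517 − 0.343348·-4.2) / 0.028169 = 0.031003/0.028169 ≈ 1.1.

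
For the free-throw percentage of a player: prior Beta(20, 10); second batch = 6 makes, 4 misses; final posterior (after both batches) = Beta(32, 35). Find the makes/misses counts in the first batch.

Sequential conjugate updates are equivalent to a single update on the pooled data, so total successes = posterior α − prior α and total failures = posterior β − prior β.
Total across both batches: 32−20=12 makes, 35−10=25 misses.
Subtract the second batch: 12−6=6 makes and 25−4=21 misses.

6 makes and 21 misses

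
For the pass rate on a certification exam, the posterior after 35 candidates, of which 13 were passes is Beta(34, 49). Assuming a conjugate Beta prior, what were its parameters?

Beta(21, 27)

A Beta(a, b) prior with s successes and f failures in binomial data gives a Beta(a+s, b+f) posterior.
Subtract the data counts: 34−13=21, 49−22=27.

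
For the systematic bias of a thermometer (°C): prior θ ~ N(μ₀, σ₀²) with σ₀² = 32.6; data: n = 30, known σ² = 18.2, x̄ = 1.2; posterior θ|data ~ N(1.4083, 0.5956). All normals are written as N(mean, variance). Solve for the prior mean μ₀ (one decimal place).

μ₀ = 12.6

With known observation variance, the Normal–Normal posterior has precision τ_n = τ₀ + n/σ² and mean μ_n = (τ₀μ₀ + (n/σ²)x̄)/τ_n.
Here τ₀ = 1/32.6 = 0.030675 and τ_data = 30/18.2 = 1.648352, so τ_n = 1.679027.
Rearranging for μ₀: μ₀ = (μ_n·τ_n − τ_data·x̄)/τ₀ = (1.4083·1.679027 − 1.648352·1.2) / 0.030675 = 0.386551/0.030675 ≈ 12.6.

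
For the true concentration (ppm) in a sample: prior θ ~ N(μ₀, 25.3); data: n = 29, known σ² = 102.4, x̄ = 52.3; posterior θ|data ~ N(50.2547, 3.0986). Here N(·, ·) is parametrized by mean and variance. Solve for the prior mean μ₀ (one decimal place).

μ₀ = 35.6

The posterior mean is a precision-weighted average: μ_n = (τ₀μ₀ + τ_data·x̄)/(τ₀+τ_data), with τ₀=1/σ₀² and τ_data=n/σ².
Here τ₀ = 1/25.3 = 0.039526 and τ_data = 29/102.4 = 0.283203, so τ_n = 0.322729.
Rearranging for μ₀: μ₀ = (μ_n·τ_n − τ_data·x̄)/τ₀ = (50.2547·0.322729 − 0.283203·52.3) / 0.039526 = 1.407132/0.039526 ≈ 35.6.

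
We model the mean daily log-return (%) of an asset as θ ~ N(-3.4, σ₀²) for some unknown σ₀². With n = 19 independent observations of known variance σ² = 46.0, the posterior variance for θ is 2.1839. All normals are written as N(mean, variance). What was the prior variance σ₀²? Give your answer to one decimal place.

σ₀² = 22.3

Posterior precision equals prior precision plus data precision: 1/σ_n² = 1/σ₀² + n/σ².
So 1/σ₀² = 1/2.1839 − 19/46.0 = 0.457896 − 0.413043 = 0.044853.
Hence σ₀² = 1/0.044853 ≈ 22.3.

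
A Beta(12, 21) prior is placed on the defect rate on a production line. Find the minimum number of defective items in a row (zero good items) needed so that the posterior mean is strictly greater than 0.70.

After k defective items and 0 good items the posterior is Beta(12+k, 21), with mean (12+k)/(12+21+k).
Set (12+k)/(33+k) > 0.70 and solve: k > (0.70·33 − 12)/(1 − 0.70) = 37.000.
The smallest integer exceeding 37.000 is 38, and checking k=38: (50)/(71) = 0.7042 > 0.70.

k = 38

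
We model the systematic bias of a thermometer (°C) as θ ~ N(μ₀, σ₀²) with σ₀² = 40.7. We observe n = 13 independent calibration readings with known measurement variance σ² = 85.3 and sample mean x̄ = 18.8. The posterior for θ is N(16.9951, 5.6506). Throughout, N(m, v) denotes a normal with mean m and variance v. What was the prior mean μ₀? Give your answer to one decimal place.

With known observation variance, the Normal–Normal posterior has precision τ_n = τ₀ + n/σ² and mean μ_n = (τ₀μ₀ + (n/σ²)x̄)/τ_n.
Here τ₀ = 1/40.7 = 0.024570 and τ_data = 13/85.3 = 0.152403, so τ_n = 0.176973.
Rearranging for μ₀: μ₀ = (μ_n·τ_n − τ_data·x̄)/τ₀ = (16.9951·0.176973 − 0.152403·18.8) / 0.024570 = 0.142497/0.024570 ≈ 5.8.

μ₀ = 5.8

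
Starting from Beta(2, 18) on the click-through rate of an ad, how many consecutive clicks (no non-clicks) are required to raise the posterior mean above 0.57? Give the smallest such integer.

After k clicks and 0 non-clicks the posterior is Beta(2+k, 18), with mean (2+k)/(2+18+k).
Set (2+k)/(20+k) > 0.57 and solve: k > (0.57·20 − 2)/(1 − 0.57) = 21.860.
The smallest integer exceeding 21.860 is 22.

k = 22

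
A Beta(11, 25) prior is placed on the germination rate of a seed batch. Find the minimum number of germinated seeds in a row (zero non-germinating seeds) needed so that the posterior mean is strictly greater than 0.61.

After k germinated seeds and 0 non-germinating seeds the posterior is Beta(11+k, 25), with mean (11+k)/(11+25+k).
Set (11+k)/(36+k) > 0.61 and solve: k > (0.61·36 − 11)/(1 − 0.61) = 28.103.
The smallest integer exceeding 28.103 is 29, and checking k=29: (40)/(65) = 0.6154 > 0.61.

k = 29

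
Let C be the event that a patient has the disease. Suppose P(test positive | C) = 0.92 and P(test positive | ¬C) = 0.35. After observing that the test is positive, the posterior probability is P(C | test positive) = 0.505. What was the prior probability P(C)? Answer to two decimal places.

P(C) = 0.28

Bayes' rule in odds form gives O(C|E) = O(C)·[P(E|C)/P(E|¬C)], hence O(C) = O(C|E)/LR.
Posterior odds = 0.505/(1−0.505) = 1.0202. LR = 0.92/0.35 = 2.6286.
Prior odds = 1.0202/2.6286 = 0.3881, so P(C) = 0.3881/(1+0.3881) ≈ 0.28.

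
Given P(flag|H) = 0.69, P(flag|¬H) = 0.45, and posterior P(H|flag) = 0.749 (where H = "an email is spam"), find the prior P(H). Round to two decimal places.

In odds form, posterior odds = prior odds × likelihood ratio, so prior odds = posterior odds ÷ LR.
Posterior odds = 0.749/(1−0.749) = 2.9841. LR = 0.69/0.45 = 1.5333.
Prior odds = 2.9841/1.5333 = 1.9462, so P(H) = 1.9462/(1+1.9462) ≈ 0.66.

P(H) = 0.66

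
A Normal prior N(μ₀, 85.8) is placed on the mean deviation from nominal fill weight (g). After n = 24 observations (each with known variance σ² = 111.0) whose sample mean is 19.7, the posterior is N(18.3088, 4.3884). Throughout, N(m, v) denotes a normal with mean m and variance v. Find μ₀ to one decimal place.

μ₀ = -7.5

With known observation variance, the Normal–Normal posterior has precision τ_n = τ₀ + n/σ² and mean μ_n = (τ₀μ₀ + (n/σ²)x̄)/τ_n.
Here τ₀ = 1/85.8 = 0.011655 and τ_data = 24/111.0 = 0.216216, so τ_n = 0.227871.
Rearranging for μ₀: μ₀ = (μ_n·τ_n − τ_data·x̄)/τ₀ = (18.3088·0.227871 − 0.216216·19.7) / 0.011655 = -0.087411/0.011655 ≈ -7.5.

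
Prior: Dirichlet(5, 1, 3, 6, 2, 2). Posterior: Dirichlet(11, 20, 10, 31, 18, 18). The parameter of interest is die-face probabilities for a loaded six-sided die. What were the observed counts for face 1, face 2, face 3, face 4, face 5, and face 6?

counts (6, 19, 7, 25, 16, 16)

For a Dirichlet(α) prior with multinomial counts c, the posterior is Dirichlet(α + c) componentwise.
Counts are posterior − prior componentwise: 11−5=6, 20−1=19, 10−3=7, 31−6=25, 18−2=16, 18−2=16.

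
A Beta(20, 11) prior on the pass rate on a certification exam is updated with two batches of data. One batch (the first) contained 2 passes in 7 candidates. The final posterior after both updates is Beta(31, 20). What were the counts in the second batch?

Sequential conjugate updates are equivalent to a single update on the pooled data, so total successes = posterior α − prior α and total failures = posterior β − prior β.
Total across both batches: 31−20=11 passes, 20−11=9 failures.
Subtract the first batch: 11−2=9 passes and 9−5=4 failures.

9 passes and 4 failures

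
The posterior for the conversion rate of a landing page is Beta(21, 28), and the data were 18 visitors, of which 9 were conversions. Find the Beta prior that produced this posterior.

Beta(12, 19)

Beta is conjugate to the binomial likelihood: posterior = Beta(α+s, β+f).
So α = 21 − 9 = 12 and β = 28 − 9 = 19.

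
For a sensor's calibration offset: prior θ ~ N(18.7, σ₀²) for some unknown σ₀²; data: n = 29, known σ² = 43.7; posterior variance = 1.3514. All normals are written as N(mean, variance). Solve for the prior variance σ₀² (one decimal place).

σ₀² = 13.1

Posterior precision equals prior precision plus data precision: 1/σ_n² = 1/σ₀² + n/σ².
So 1/σ₀² = 1/1.3514 − 29/43.7 = 0.739973 − 0.663616 = 0.076357.
Hence σ₀² = 1/0.076357 ≈ 13.1.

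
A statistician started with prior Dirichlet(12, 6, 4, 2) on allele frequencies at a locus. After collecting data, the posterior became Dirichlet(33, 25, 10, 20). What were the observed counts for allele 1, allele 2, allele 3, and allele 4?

For a Dirichlet(α) prior with multinomial counts c, the posterior is Dirichlet(α + c) componentwise.
Counts are posterior − prior componentwise: 33−12=21, 25−6=19, 10−4=6, 20−2=18.

counts (21, 19, 6, 18)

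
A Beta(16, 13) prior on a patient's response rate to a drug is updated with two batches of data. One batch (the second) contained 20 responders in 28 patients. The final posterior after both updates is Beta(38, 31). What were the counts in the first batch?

Because Beta–binomial updating is additive in the counts, the combined data contributed (α_post−α_prior, β_post−β_prior) successes and failures.
Total across both batches: 38−16=22 responders, 31−13=18 non-responders.
Subtract the second batch: 22−20=2 responders and 18−8=10 non-responders.

2 responders and 10 non-responders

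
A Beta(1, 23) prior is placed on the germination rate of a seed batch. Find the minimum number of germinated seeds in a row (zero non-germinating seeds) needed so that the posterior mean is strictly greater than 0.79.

After k germinated seeds and 0 non-germinating seeds the posterior is Beta(1+k, 23), with mean (1+k)/(1+23+k).
Set (1+k)/(24+k) > 0.79 and solve: k > (0.79·24 − 1)/(1 − 0.79) = 85.524.
The smallest integer exceeding 85.524 is 86.

k = 86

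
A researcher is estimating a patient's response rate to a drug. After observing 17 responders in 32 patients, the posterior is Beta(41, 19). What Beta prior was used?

Beta(24, 4)

Under Beta–binomial conjugacy the posterior parameters are (α+s, β+f).
So α = 41 − 17 = 24 and β = 19 − 15 = 4.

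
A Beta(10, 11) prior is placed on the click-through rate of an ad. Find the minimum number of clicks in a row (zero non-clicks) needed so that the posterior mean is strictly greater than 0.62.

After k clicks and 0 non-clicks the posterior is Beta(10+k, 11), with mean (10+k)/(10+11+k).
Set (10+k)/(21+k) > 0.62 and solve: k > (0.62·21 − 10)/(1 − 0.62) = 7.947.
The smallest integer exceeding 7.947 is 8, and checking k=8: (18)/(29) = 0.6207 > 0.62.

k = 8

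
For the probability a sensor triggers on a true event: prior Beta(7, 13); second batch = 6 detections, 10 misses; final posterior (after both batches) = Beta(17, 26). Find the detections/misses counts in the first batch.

Because Beta–binomial updating is additive in the counts, the combined data contributed (α_post−α_prior, β_post−β_prior) successes and failures.
Total across both batches: 17−7=10 detections, 26−13=13 misses.
Subtract the second batch: 10−6=4 detections and 13−10=3 misses.

4 detections and 3 misses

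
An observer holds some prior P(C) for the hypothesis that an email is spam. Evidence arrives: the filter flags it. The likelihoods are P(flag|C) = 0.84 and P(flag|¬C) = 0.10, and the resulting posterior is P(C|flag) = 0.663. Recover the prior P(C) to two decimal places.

P(C) = 0.19

Bayes' rule in odds form gives O(C|E) = O(C)·[P(E|C)/P(E|¬C)], hence O(C) = O(C|E)/LR.
Posterior odds = 0.663/(1−0.663) = 1.9674. LR = 0.84/0.10 = 8.4000.
Prior odds = 1.9674/8.4000 = 0.2342, so P(C) = 0.2342/(1+0.2342) ≈ 0.19.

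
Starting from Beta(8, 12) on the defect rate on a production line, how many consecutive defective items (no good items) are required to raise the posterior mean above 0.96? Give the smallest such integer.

k = 281

After k defective items and 0 good items the posterior is Beta(8+k, 12), with mean (8+k)/(8+12+k).
Set (8+k)/(20+k) > 0.96 and solve: k > (0.96·20 − 8)/(1 − 0.96) = 280.000.
The smallest integer exceeding 280.000 is 281, and checking k=281: (289)/(301) = 0.9601 > 0.96.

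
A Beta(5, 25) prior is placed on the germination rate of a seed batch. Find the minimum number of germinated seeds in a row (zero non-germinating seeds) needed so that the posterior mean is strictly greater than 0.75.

After k germinated seeds and 0 non-germinating seeds the posterior is Beta(5+k, 25), with mean (5+k)/(5+25+k).
Set (5+k)/(30+k) > 0.75 and solve: k > (0.75·30 − 5)/(1 − 0.75) = 70.000.
The smallest integer exceeding 70.000 is 71, and checking k=71: (76)/(101) = 0.7525 > 0.75.

k = 71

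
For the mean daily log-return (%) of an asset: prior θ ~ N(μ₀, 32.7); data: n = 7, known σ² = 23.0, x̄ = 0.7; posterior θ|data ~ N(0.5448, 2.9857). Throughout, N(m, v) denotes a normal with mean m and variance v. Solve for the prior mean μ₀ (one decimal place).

With known observation variance, the Normal–Normal posterior has precision τ_n = τ₀ + n/σ² and mean μ_n = (τ₀μ₀ + (n/σ²)x̄)/τ_n.
Here τ₀ = 1/32.7 = 0.030581 and τ_data = 7/23.0 = 0.304348, so τ_n = 0.334929.
Rearranging for μ₀: μ₀ = (μ_n·τ_n − τ_data·x̄)/τ₀ = (0.5448·0.334929 − 0.304348·0.7) / 0.030581 = -0.030574/0.030581 ≈ -1.0.

μ₀ = -1.0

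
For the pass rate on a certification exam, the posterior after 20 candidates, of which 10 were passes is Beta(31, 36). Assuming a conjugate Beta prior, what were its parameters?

Under Beta–binomial conjugacy the posterior parameters are (α+s, β+f).
So α = 31 − 10 = 21 and β = 36 − 10 = 26.

Beta(21, 26)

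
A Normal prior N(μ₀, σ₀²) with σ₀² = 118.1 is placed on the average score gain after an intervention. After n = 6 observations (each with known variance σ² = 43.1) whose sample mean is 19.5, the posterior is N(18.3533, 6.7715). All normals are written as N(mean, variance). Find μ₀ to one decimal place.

The posterior mean is a precision-weighted average: μ_n = (τ₀μ₀ + τ_data·x̄)/(τ₀+τ_data), with τ₀=1/σ₀² and τ_data=n/σ².
Here τ₀ = 1/118.1 = 0.008467 and τ_data = 6/43.1 = 0.139211, so τ_n = 0.147678.
Rearranging for μ₀: μ₀ = (μ_n·τ_n − τ_data·x̄)/τ₀ = (18.3533·0.147678 − 0.139211·19.5) / 0.008467 = -0.004236/0.008467 ≈ -0.5.

μ₀ = -0.5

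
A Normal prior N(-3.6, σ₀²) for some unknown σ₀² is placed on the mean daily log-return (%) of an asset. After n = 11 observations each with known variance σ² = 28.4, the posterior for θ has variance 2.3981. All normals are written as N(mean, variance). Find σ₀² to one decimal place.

σ₀² = 33.7

For the Normal–Normal model with known σ², precisions add: τ_n = τ₀ + n/σ².
So 1/σ₀² = 1/2.3981 − 11/28.4 = 0.416997 − 0.387324 = 0.029673.
Hence σ₀² = 1/0.029673 ≈ 33.7.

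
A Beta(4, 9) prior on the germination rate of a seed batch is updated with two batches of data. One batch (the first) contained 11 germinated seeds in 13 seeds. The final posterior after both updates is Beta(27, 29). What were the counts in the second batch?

Because Beta–binomial updating is additive in the counts, the combined data contributed (α_post−α_prior, β_post−β_prior) successes and failures.
Total across both batches: 27−4=23 germinated seeds, 29−9=20 non-germinating seeds.
Subtract the first batch: 23−11=12 germinated seeds and 20−2=18 non-germinating seeds.

12 germinated seeds and 18 non-germinating seeds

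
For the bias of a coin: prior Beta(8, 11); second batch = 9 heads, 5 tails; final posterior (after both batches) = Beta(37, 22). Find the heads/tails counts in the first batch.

20 heads and 6 tails

Sequential conjugate updates are equivalent to a single update on the pooled data, so total successes = posterior α − prior α and total failures = posterior β − prior β.
Total across both batches: 37−8=29 heads, 22−11=11 tails.
Subtract the second batch: 29−9=20 heads and 11−5=6 tails.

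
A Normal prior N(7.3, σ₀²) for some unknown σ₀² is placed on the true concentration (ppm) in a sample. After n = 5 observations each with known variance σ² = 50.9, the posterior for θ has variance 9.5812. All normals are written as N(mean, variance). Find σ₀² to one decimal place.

Posterior precision equals prior precision plus data precision: 1/σ_n² = 1/σ₀² + n/σ².
So 1/σ₀² = 1/9.5812 − 5/50.9 = 0.104371 − 0.098232 = 0.006139.
Hence σ₀² = 1/0.006139 ≈ 162.9.

σ₀² = 162.9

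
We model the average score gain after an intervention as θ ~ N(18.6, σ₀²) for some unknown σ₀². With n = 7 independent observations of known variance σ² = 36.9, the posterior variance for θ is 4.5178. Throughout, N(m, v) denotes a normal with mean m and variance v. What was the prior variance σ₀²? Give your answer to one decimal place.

For the Normal–Normal model with known σ², precisions add: τ_n = τ₀ + n/σ².
So 1/σ₀² = 1/4.5178 − 7/36.9 = 0.221347 − 0.189702 = 0.031645.
Hence σ₀² = 1/0.031645 ≈ 31.6.

σ₀² = 31.6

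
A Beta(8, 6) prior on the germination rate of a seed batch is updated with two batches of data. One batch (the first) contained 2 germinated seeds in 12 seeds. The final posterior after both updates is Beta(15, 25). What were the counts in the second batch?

Because Beta–binomial updating is additive in the counts, the combined data contributed (α_post−α_prior, β_post−β_prior) successes and failures.
Total across both batches: 15−8=7 germinated seeds, 25−6=19 non-germinating seeds.
Subtract the first batch: 7−2=5 germinated seeds and 19−10=9 non-germinating seeds.

5 germinated seeds and 9 non-germinating seeds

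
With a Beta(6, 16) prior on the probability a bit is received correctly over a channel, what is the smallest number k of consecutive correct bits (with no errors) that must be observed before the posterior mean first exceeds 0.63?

After k correct bits and 0 errors the posterior is Beta(6+k, 16), with mean (6+k)/(6+16+k).
Set (6+k)/(22+k) > 0.63 and solve: k > (0.63·22 − 6)/(1 − 0.63) = 21.243.
The smallest integer exceeding 21.243 is 22, and checking k=22: (28)/(44) = 0.6364 > 0.63.

k = 22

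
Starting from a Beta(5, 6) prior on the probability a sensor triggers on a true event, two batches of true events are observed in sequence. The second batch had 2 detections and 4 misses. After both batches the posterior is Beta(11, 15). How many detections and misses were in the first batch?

4 detections and 5 misses

Sequential conjugate updates are equivalent to a single update on the pooled data, so total successes = posterior α − prior α and total failures = posterior β − prior β.
Total across both batches: 11−5=6 detections, 15−6=9 misses.
Subtract the second batch: 6−2=4 detections and 9−4=5 misses.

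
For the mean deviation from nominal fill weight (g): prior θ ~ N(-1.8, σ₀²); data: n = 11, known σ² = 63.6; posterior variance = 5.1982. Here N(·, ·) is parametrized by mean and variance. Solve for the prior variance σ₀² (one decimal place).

For the Normal–Normal model with known σ², precisions add: τ_n = τ₀ + n/σ².
So 1/σ₀² = 1/5.1982 − 11/63.6 = 0.192374 − 0.172956 = 0.019418.
Hence σ₀² = 1/0.019418 ≈ 51.5.

σ₀² = 51.5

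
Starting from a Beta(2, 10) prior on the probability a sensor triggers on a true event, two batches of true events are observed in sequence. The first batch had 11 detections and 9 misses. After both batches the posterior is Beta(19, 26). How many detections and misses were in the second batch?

6 detections and 7 misses

Sequential conjugate updates are equivalent to a single update on the pooled data, so total successes = posterior α − prior α and total failures = posterior β − prior β.
Total across both batches: 19−2=17 detections, 26−10=16 misses.
Subtract the first batch: 17−11=6 detections and 16−9=7 misses.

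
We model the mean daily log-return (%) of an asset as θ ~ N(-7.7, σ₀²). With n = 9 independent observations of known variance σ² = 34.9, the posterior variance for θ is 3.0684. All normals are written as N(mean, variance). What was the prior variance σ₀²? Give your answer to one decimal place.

Posterior precision equals prior precision plus data precision: 1/σ_n² = 1/σ₀² + n/σ².
So 1/σ₀² = 1/3.0684 − 9/34.9 = 0.325903 − 0.257880 = 0.068023.
Hence σ₀² = 1/0.068023 ≈ 14.7.

σ₀² = 14.7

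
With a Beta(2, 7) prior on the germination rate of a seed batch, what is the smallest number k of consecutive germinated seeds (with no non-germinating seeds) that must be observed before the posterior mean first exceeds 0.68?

After k germinated seeds and 0 non-germinating seeds the posterior is Beta(2+k, 7), with mean (2+k)/(2+7+k).
Set (2+k)/(9+k) > 0.68 and solve: k > (0.68·9 − 2)/(1 − 0.68) = 12.875.
The smallest integer exceeding 12.875 is 13.

k = 13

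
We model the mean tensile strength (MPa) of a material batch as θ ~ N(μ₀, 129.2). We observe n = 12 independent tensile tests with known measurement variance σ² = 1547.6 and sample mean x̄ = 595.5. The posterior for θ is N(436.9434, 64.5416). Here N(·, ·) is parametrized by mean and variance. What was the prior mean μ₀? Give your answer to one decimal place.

The posterior mean is a precision-weighted average: μ_n = (τ₀μ₀ + τ_data·x̄)/(τ₀+τ_data), with τ₀=1/σ₀² and τ_data=n/σ².
Here τ₀ = 1/129.2 = 0.007740 and τ_data = 12/1547.6 = 0.007754, so τ_n = 0.015494.
Rearranging for μ₀: μ₀ = (μ_n·τ_n − τ_data·x̄)/τ₀ = (436.9434·0.015494 − 0.007754·595.5) / 0.007740 = 2.152494/0.007740 ≈ 278.1.

μ₀ = 278.1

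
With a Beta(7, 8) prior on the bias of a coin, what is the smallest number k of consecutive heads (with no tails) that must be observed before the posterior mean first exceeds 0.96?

k = 186

After k heads and 0 tails the posterior is Beta(7+k, 8), with mean (7+k)/(7+8+k).
Set (7+k)/(15+k) > 0.96 and solve: k > (0.96·15 − 7)/(1 − 0.96) = 185.000.
The smallest integer exceeding 185.000 is 186.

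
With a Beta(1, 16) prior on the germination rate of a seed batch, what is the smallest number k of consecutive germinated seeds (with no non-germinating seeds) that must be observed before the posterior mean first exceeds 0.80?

After k germinated seeds and 0 non-germinating seeds the posterior is Beta(1+k, 16), with mean (1+k)/(1+16+k).
Set (1+k)/(17+k) > 0.80 and solve: k > (0.80·17 − 1)/(1 − 0.80) = 63.000.
The smallest integer exceeding 63.000 is 64, and checking k=64: (65)/(81) = 0.8025 > 0.80.

k = 64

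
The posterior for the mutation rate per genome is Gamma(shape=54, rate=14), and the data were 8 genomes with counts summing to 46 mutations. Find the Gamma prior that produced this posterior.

Gamma(shape=8, rate=6)

Gamma–Poisson conjugacy: posterior shape = α + Σxᵢ, posterior rate = β + n.
So α = 54 − 46 = 8 and β = 14 − 8 = 6.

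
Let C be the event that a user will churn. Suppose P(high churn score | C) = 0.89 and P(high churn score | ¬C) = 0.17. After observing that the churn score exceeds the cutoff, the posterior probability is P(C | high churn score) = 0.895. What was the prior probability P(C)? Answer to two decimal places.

Bayes' rule in odds form gives O(C|E) = O(C)·[P(E|C)/P(E|¬C)], hence O(C) = O(C|E)/LR.
Posterior odds = 0.895/(1−0.895) = 8.5238. LR = 0.89/0.17 = 5.2353.
Prior odds = 8.5238/5.2353 = 1.6281, so P(C) = 1.6281/(1+1.6281) ≈ 0.62.

P(C) = 0.62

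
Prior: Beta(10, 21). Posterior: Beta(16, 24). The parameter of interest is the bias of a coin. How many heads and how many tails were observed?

Beta is conjugate to the binomial likelihood: posterior = Beta(α+s, β+f).
So s = 16 − 10 = 6 and f = 24 − 21 = 3.

6 heads and 3 tails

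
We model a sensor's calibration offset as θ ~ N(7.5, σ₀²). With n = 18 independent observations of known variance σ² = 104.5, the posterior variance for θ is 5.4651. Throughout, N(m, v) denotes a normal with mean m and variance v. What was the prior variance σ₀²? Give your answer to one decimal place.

Posterior precision equals prior precision plus data precision: 1/σ_n² = 1/σ₀² + n/σ².
So 1/σ₀² = 1/5.4651 − 18/104.5 = 0.182979 − 0.172249 = 0.010730.
Hence σ₀² = 1/0.010730 ≈ 93.2.

σ₀² = 93.2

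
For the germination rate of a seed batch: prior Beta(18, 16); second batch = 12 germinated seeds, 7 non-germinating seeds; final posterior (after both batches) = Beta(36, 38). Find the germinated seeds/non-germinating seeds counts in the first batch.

Because Beta–binomial updating is additive in the counts, the combined data contributed (α_post−α_prior, β_post−β_prior) successes and failures.
Total across both batches: 36−18=18 germinated seeds, 38−16=22 non-germinating seeds.
Subtract the second batch: 18−12=6 germinated seeds and 22−7=15 non-germinating seeds.

6 germinated seeds and 15 non-germinating seeds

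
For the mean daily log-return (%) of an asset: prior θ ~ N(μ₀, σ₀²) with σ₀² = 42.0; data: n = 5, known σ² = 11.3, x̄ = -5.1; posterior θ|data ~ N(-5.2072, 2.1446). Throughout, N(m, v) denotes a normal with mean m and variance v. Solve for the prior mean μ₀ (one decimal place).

μ₀ = -7.2

The posterior mean is a precision-weighted average: μ_n = (τ₀μ₀ + τ_data·x̄)/(τ₀+τ_data), with τ₀=1/σ₀² and τ_data=n/σ².
Here τ₀ = 1/42.0 = 0.023810 and τ_data = 5/11.3 = 0.442478, so τ_n = 0.466288.
Rearranging for μ₀: μ₀ = (μ_n·τ_n − τ_data·x̄)/τ₀ = (-5.2072·0.466288 − 0.442478·-5.1) / 0.023810 = -0.171417/0.023810 ≈ -7.2.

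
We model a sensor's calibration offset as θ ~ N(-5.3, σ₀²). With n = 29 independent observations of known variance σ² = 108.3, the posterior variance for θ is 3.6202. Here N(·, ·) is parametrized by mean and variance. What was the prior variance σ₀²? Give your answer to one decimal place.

σ₀² = 118.3

Posterior precision equals prior precision plus data precision: 1/σ_n² = 1/σ₀² + n/σ².
So 1/σ₀² = 1/3.6202 − 29/108.3 = 0.276228 − 0.267775 = 0.008453.
Hence σ₀² = 1/0.008453 ≈ 118.3.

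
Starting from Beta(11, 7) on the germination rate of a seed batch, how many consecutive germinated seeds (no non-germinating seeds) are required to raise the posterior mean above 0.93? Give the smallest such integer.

After k germinated seeds and 0 non-germinating seeds the posterior is Beta(11+k, 7), with mean (11+k)/(11+7+k).
Set (11+k)/(18+k) > 0.93 and solve: k > (0.93·18 − 11)/(1 − 0.93) = 82.000.
The smallest integer exceeding 82.000 is 83, and checking k=83: (94)/(101) = 0.9307 > 0.93.

k = 83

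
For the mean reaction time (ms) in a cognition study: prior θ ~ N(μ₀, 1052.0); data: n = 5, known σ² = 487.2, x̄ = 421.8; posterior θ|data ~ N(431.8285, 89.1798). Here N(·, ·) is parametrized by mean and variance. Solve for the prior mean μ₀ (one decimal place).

With known observation variance, the Normal–Normal posterior has precision τ_n = τ₀ + n/σ² and mean μ_n = (τ₀μ₀ + (n/σ²)x̄)/τ_n.
Here τ₀ = 1/1052.0 = 0.000951 and τ_data = 5/487.2 = 0.010263, so τ_n = 0.011214.
Rearranging for μ₀: μ₀ = (μ_n·τ_n − τ_data·x̄)/τ₀ = (431.8285·0.011214 − 0.010263·421.8) / 0.000951 = 0.513591/0.000951 ≈ 540.1.

μ₀ = 540.1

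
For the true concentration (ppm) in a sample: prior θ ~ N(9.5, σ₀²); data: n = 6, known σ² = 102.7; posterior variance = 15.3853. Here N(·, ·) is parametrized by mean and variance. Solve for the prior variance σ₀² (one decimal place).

For the Normal–Normal model with known σ², precisions add: τ_n = τ₀ + n/σ².
So 1/σ₀² = 1/15.3853 − 6/102.7 = 0.064997 − 0.058423 = 0.006574.
Hence σ₀² = 1/0.006574 ≈ 152.1.

σ₀² = 152.1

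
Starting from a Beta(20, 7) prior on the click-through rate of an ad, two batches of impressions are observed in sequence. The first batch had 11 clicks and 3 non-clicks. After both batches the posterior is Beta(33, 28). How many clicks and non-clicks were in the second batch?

2 clicks and 18 non-clicks

Sequential conjugate updates are equivalent to a single update on the pooled data, so total successes = posterior α − prior α and total failures = posterior β − prior β.
Total across both batches: 33−20=13 clicks, 28−7=21 non-clicks.
Subtract the first batch: 13−11=2 clicks and 21−3=18 non-clicks.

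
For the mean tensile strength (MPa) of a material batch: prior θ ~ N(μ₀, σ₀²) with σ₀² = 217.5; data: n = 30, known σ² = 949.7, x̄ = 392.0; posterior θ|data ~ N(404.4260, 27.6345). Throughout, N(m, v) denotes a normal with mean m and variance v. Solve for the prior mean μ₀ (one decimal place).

μ₀ = 489.8

With known observation variance, the Normal–Normal posterior has precision τ_n = τ₀ + n/σ² and mean μ_n = (τ₀μ₀ + (n/σ²)x̄)/τ_n.
Here τ₀ = 1/217.5 = 0.004598 and τ_data = 30/949.7 = 0.031589, so τ_n = 0.036187.
Rearranging for μ₀: μ₀ = (μ_n·τ_n − τ_data·x̄)/τ₀ = (404.4260·0.036187 − 0.031589·392.0) / 0.004598 = 2.252076/0.004598 ≈ 489.8.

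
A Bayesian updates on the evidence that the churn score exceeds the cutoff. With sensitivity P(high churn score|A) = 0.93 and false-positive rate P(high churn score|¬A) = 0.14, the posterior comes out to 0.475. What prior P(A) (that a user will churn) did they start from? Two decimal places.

In odds form, posterior odds = prior odds × likelihood ratio, so prior odds = posterior odds ÷ LR.
Posterior odds = 0.475/(1−0.475) = 0.9048. LR = 0.93/0.14 = 6.6429.
Prior odds = 0.9048/6.6429 = 0.1362, so P(A) = 0.1362/(1+0.1362) ≈ 0.12.

P(A) = 0.12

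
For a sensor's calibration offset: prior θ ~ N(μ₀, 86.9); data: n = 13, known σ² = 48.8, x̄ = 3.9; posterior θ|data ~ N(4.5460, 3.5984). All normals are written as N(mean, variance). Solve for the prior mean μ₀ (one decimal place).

μ₀ = 19.5

The posterior mean is a precision-weighted average: μ_n = (τ₀μ₀ + τ_data·x̄)/(τ₀+τ_data), with τ₀=1/σ₀² and τ_data=n/σ².
Here τ₀ = 1/86.9 = 0.011507 and τ_data = 13/48.8 = 0.266393, so τ_n = 0.277900.
Rearranging for μ₀: μ₀ = (μ_n·τ_n − τ_data·x̄)/τ₀ = (4.5460·0.277900 − 0.266393·3.9) / 0.011507 = 0.224401/0.011507 ≈ 19.5.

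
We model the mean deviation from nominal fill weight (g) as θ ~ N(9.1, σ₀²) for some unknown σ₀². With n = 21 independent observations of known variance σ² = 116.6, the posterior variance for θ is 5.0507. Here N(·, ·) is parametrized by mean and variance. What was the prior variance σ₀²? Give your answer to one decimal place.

Posterior precision equals prior precision plus data precision: 1/σ_n² = 1/σ₀² + n/σ².
So 1/σ₀² = 1/5.0507 − 21/116.6 = 0.197992 − 0.180103 = 0.017889.
Hence σ₀² = 1/0.017889 ≈ 55.9.

σ₀² = 55.9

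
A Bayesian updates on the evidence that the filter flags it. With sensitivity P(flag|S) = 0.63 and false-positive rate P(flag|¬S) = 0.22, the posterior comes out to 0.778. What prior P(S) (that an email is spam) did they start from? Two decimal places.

In odds form, posterior odds = prior odds × likelihood ratio, so prior odds = posterior odds ÷ LR.
Posterior odds = 0.778/(1−0.778) = 3.5045. LR = 0.63/0.22 = 2.8636.
Prior odds = 3.5045/2.8636 = 1.2238, so P(S) = 1.2238/(1+1.2238) ≈ 0.55.

P(S) = 0.55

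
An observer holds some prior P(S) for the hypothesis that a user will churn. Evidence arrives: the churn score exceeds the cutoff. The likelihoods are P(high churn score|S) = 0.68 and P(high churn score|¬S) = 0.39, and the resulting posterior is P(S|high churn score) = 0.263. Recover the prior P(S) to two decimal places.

In odds form, posterior odds = prior odds × likelihood ratio, so prior odds = posterior odds ÷ LR.
Posterior odds = 0.263/(1−0.263) = 0.3569. LR = 0.68/0.39 = 1.7436.
Prior odds = 0.3569/1.7436 = 0.2047, so P(S) = 0.2047/(1+0.2047) ≈ 0.17.

P(S) = 0.17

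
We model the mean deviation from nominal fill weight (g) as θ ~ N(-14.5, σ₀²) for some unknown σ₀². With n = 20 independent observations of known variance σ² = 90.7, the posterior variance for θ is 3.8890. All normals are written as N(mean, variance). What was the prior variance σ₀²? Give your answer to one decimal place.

σ₀² = 27.3

For the Normal–Normal model with known σ², precisions add: τ_n = τ₀ + n/σ².
So 1/σ₀² = 1/3.8890 − 20/90.7 = 0.257136 − 0.220507 = 0.036629.
Hence σ₀² = 1/0.036629 ≈ 27.3.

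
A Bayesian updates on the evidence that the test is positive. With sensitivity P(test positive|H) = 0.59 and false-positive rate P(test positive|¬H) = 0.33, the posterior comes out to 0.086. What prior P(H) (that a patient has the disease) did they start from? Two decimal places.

Bayes' rule in odds form gives O(H|E) = O(H)·[P(E|H)/P(E|¬H)], hence O(H) = O(H|E)/LR.
Posterior odds = 0.086/(1−0.086) = 0.0941. LR = 0.59/0.33 = 1.7879.
Prior odds = 0.0941/1.7879 = 0.0526, so P(H) = 0.0526/(1+0.0526) ≈ 0.05.

P(H) = 0.05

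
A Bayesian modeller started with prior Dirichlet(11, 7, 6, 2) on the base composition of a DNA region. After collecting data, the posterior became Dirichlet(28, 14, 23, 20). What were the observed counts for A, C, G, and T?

For a Dirichlet(α) prior with multinomial counts c, the posterior is Dirichlet(α + c) componentwise.
Counts are posterior − prior componentwise: 28−11=17, 14−7=7, 23−6=17, 20−2=18.

counts (17, 7, 17, 18)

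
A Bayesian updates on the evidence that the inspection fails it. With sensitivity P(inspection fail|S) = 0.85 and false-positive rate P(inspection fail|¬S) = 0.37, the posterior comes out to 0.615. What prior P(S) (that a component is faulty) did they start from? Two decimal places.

P(S) = 0.41

Bayes' rule in odds form gives O(S|E) = O(S)·[P(E|S)/P(E|¬S)], hence O(S) = O(S|E)/LR.
Posterior odds = 0.615/(1−0.615) = 1.5974. LR = 0.85/0.37 = 2.2973.
Prior odds = 1.5974/2.2973 = 0.6953, so P(S) = 0.6953/(1+0.6953) ≈ 0.41.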